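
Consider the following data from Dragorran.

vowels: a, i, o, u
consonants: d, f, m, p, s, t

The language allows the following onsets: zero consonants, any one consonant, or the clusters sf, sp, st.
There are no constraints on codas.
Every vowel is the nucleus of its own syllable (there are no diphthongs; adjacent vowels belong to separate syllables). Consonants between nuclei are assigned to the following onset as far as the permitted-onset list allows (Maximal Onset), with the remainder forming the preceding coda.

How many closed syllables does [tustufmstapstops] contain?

Nuclei (vowels): u, u, a, o → 4 syllables.
Between /u/ (V1) and /u/ (V2): /st/ is a licit onset in full, so it all attaches to the next syllable.
Between /u/ (V2) and /a/ (V3): cluster /fmst/ — the longest permitted-onset suffix is /st/; onset = /st/, preceding coda = /fm/.
Between /a/ (V3) and /o/ (V4): /pst/; trying suffixes from longest down, /st/ is the first permitted one, so coda /p/ | onset /st/.
So the parse is tu.stufm.stap.stops.
Classifying each syllable: /tu/ (open), /stufm/ (closed), /stap/ (closed), /stops/ (closed).
Closed syllables: 3.

3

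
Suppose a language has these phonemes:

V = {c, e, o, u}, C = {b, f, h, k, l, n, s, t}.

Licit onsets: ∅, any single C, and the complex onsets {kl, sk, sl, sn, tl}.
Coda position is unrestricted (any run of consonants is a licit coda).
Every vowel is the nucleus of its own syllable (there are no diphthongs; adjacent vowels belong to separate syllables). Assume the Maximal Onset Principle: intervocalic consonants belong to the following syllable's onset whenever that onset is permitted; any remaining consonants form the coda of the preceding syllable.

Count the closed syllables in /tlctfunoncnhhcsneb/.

3

Nuclei (vowels): c, u, o, c, c, e → 6 syllables.
Between /c/ (V1) and /u/ (V2): cluster /tf/ — the longest permitted-onset suffix is /f/; onset = /f/, preceding coda = /t/.
Between /u/ (V2) and /o/ (V3): /n/ → onset of the next syllable (single consonants are always licit onsets).
Between /o/ (V3) and /c/ (V4): /n/ is a single consonant, so it becomes the next onset.
Between /c/ (V4) and /c/ (V5): /nhh/; trying suffixes from longest down, /h/ is the first permitted one, so coda /nh/ | onset /h/.
Between /c/ (V5) and /e/ (V6): /sn/ is a licit onset in full, so it all attaches to the next syllable.
So the parse is tlct.fu.no.ncnh.hc.sneb.
Classifying each syllable: /tlct/ (closed), /fu/ (open), /no/ (open), /ncnh/ (closed), /hc/ (open), /sneb/ (closed).
Closed syllables: 3.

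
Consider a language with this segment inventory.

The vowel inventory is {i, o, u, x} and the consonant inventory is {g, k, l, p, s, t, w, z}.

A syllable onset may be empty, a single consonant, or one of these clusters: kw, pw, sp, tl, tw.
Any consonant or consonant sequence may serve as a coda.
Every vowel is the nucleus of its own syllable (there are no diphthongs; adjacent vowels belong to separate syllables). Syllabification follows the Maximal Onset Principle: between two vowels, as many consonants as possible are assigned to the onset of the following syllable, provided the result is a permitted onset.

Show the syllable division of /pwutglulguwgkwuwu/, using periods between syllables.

Nuclei (vowels): u, u, u, u, u → 5 syllables.
/u…u/ gap (V1→V2): /tgl/; trying suffixes from longest down, /l/ is the first permitted one, so coda /tg/ | onset /l/.
/u…u/ gap (V2→V3): /lg/ — longest licit onset from the right is /g/, leaving /l/ as coda.
/u…u/ gap (V3→V4): /wgkw/ splits as /wg/ + /kw/ (/kw/ is the longest suffix that is a licit onset).
/u…u/ gap (V4→V5): /w/ is a single consonant, so it becomes the next onset.

pwutg.lul.guwg.kwu.wu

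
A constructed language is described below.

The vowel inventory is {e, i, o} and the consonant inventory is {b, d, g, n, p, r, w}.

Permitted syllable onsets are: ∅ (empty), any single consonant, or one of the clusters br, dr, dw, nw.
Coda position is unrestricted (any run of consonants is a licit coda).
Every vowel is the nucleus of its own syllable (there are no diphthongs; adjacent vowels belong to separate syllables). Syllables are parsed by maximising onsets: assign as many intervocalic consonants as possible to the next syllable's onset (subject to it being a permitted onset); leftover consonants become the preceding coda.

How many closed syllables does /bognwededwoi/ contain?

Vowels present: o, e, e, o, i; each is a nucleus, giving 5 syllables.
σ1/σ2 boundary: /gnw/; trying suffixes from longest down, /nw/ is the first permitted one, so coda /g/ | onset /nw/.
σ2/σ3 boundary: /d/ → onset of the next syllable (single consonants are always licit onsets).
σ3/σ4 boundary: /dw/ is a licit onset in full, so it all attaches to the next syllable.
σ4/σ5 boundary: hiatus — the boundary sits between the two vowels.
Putting it together: bog.nwe.de.dwo.i.
Classifying each syllable: /bog/ (closed), /nwe/ (open), /de/ (open), /dwo/ (open), /i/ (open).
Closed syllables: 1.

1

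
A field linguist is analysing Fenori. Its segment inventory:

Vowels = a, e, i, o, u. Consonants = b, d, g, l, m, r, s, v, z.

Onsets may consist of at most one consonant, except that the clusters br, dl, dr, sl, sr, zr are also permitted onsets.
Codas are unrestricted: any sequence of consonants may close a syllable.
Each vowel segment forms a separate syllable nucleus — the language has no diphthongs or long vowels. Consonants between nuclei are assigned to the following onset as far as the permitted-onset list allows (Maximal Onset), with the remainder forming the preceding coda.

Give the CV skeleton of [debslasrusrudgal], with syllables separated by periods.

CVC.CCV.CCV.CCVC.CVC

Nuclei (vowels): e, a, u, u, a → 5 syllables.
σ1/σ2 boundary: cluster /bsl/ — the longest permitted-onset suffix is /sl/; onset = /sl/, preceding coda = /b/.
σ2/σ3 boundary: /sr/ is a licit onset in full, so it all attaches to the next syllable.
σ3/σ4 boundary: /sr/ — entire cluster is a permitted onset → onset /sr/, coda ∅.
σ4/σ5 boundary: /dg/ — longest licit onset from the right is /g/, leaving /d/ as coda.
Result: deb.sla.sru.srud.gal.
Mapping each syllable to C/V: /deb/ → CVC, /sla/ → CCV, /sru/ → CCV, /srud/ → CCVC, /gal/ → CVC.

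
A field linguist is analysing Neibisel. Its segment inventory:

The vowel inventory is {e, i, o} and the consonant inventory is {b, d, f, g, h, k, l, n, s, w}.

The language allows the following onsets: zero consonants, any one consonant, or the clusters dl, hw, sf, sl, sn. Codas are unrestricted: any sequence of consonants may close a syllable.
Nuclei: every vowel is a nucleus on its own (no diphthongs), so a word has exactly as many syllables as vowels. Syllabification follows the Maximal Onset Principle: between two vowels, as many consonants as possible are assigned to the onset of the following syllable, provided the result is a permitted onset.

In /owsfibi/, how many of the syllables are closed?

Vowels present: o, i, i; each is a nucleus, giving 3 syllables.
Between /o/ (V1) and /i/ (V2): cluster /wsf/ — the longest permitted-onset suffix is /sf/; onset = /sf/, preceding coda = /w/.
Between /i/ (V2) and /i/ (V3): just /b/ — single C goes to the following onset.
Syllabification: ow.sfi.bi.
Classifying each syllable: /ow/ (closed), /sfi/ (open), /bi/ (open).
Closed syllables: 1.

1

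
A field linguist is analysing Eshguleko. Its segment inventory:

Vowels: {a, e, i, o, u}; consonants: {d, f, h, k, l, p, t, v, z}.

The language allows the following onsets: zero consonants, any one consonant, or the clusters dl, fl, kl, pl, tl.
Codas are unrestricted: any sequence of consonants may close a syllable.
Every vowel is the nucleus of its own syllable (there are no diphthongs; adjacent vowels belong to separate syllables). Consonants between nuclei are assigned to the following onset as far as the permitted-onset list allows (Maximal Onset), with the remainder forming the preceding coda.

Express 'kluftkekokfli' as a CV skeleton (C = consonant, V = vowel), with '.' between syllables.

Vowels present: u, e, o, i; each is a nucleus, giving 4 syllables.
Between /u/ (V1) and /e/ (V2): /ftk/ splits as /ft/ + /k/ (/k/ is the longest suffix that is a licit onset).
Between /e/ (V2) and /o/ (V3): just /k/ — single C goes to the following onset.
Between /o/ (V3) and /i/ (V4): /kfl/ — longest licit onset from the right is /fl/, leaving /k/ as coda.
Syllabification: kluft.ke.kok.fli.
Mapping each syllable to C/V: /kluft/ → CCVCC, /ke/ → CV, /kok/ → CVC, /fli/ → CCV.

CCVCC.CV.CVC.CCV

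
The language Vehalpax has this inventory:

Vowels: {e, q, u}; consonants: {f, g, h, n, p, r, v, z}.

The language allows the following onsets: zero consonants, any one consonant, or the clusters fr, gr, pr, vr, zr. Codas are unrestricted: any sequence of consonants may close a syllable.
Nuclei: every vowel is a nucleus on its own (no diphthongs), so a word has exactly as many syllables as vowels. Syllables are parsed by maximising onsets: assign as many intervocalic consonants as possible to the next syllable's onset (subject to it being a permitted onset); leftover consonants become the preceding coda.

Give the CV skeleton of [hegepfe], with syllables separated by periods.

Vowels present: e, e, e; each is a nucleus, giving 3 syllables.
Between /e/ (V1) and /e/ (V2): /g/ → onset of the next syllable (single consonants are always licit onsets).
Between /e/ (V2) and /e/ (V3): /pf/ — longest licit onset from the right is /f/, leaving /p/ as coda.
Putting it together: he.gep.fe.
Mapping each syllable to C/V: /he/ → CV, /gep/ → CVC, /fe/ → CV.

CV.CVC.CV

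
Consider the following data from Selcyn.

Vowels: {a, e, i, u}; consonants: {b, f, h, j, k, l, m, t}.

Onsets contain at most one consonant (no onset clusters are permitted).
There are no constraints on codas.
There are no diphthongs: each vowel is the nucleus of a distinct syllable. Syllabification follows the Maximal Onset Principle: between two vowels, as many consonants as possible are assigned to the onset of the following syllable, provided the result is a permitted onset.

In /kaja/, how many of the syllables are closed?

0

The vowels are a, a — 2 nuclei, so 2 syllables.
V1 /a/ – V2 /a/: just /j/ — single C goes to the following onset.
So the parse is ka.ja.
Classifying each syllable: /ka/ (open), /ja/ (open).
Closed syllables: 0.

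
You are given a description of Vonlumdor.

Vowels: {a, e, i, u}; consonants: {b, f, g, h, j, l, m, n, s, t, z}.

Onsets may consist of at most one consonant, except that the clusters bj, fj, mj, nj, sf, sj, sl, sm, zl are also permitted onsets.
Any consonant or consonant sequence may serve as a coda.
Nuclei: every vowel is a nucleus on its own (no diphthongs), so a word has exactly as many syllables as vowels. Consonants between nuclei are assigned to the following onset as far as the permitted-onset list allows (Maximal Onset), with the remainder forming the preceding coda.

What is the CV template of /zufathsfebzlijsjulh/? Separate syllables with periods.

Nuclei (vowels): u, a, e, i, u → 5 syllables.
/u…a/ gap (V1→V2): just /f/ — single C goes to the following onset.
/a…e/ gap (V2→V3): /thsf/; trying suffixes from longest down, /sf/ is the first permitted one, so coda /th/ | onset /sf/.
/e…i/ gap (V3→V4): cluster /bzl/ — the longest permitted-onset suffix is /zl/; onset = /zl/, preceding coda = /b/.
/i…u/ gap (V4→V5): /jsj/ — longest licit onset from the right is /sj/, leaving /j/ as coda.
So the parse is zu.fath.sfeb.zlij.sjulh.
Mapping each syllable to C/V: /zu/ → CV, /fath/ → CVCC, /sfeb/ → CCVC, /zlij/ → CCVC, /sjulh/ → CCVCC.

CV.CVCC.CCVC.CCVC.CCVCC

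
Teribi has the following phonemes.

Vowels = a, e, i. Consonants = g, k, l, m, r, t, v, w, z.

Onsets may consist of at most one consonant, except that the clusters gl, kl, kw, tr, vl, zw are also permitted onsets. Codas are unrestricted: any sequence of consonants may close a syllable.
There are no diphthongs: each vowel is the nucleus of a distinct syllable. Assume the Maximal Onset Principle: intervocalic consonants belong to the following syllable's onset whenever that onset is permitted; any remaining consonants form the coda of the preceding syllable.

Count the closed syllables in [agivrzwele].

1

Vowels present: a, i, e, e; each is a nucleus, giving 4 syllables.
V1 /a/ – V2 /i/: just /g/ — single C goes to the following onset.
V2 /i/ – V3 /e/: /vrzw/ — longest licit onset from the right is /zw/, leaving /vr/ as coda.
V3 /e/ – V4 /e/: just /l/ — single C goes to the following onset.
Syllabification: a.givr.zwe.le.
Classifying each syllable: /a/ (open), /givr/ (closed), /zwe/ (open), /le/ (open).
Closed syllables: 1.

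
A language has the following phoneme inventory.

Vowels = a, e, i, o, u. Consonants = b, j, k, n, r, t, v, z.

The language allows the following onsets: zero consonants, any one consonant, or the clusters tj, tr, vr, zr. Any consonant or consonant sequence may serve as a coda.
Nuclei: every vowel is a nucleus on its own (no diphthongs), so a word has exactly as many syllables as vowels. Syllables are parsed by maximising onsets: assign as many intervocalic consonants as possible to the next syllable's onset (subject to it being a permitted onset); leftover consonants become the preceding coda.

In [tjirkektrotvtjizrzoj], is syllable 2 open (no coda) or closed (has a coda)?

Vowels present: i, e, o, i, o; each is a nucleus, giving 5 syllables.
/i…e/ gap (V1→V2): /rk/ — longest licit onset from the right is /k/, leaving /r/ as coda.
/e…o/ gap (V2→V3): /ktr/; trying suffixes from longest down, /tr/ is the first permitted one, so coda /k/ | onset /tr/.
/o…i/ gap (V3→V4): cluster /tvtj/ — the longest permitted-onset suffix is /tj/; onset = /tj/, preceding coda = /tv/.
/i…o/ gap (V4→V5): cluster /zrz/ — the longest permitted-onset suffix is /z/; onset = /z/, preceding coda = /zr/.
Result: tjir.kek.trotv.tjizr.zoj.
Syllable 2 is /kek/ with coda /k/, so it is closed.

closed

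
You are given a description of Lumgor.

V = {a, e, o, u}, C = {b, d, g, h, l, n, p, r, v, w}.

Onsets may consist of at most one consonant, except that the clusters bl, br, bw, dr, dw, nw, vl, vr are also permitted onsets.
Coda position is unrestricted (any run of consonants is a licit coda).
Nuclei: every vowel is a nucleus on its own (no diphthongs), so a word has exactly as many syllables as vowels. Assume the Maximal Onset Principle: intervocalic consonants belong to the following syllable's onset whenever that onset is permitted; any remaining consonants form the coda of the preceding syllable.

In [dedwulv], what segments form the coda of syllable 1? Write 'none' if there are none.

none

Nuclei (vowels): e, u → 2 syllables.
Between /e/ (V1) and /u/ (V2): /dw/ — entire cluster is a permitted onset → onset /dw/, coda ∅.
Putting it together: de.dwulv.
Syllable 1 is /de/: onset /d/, nucleus /e/, coda ∅.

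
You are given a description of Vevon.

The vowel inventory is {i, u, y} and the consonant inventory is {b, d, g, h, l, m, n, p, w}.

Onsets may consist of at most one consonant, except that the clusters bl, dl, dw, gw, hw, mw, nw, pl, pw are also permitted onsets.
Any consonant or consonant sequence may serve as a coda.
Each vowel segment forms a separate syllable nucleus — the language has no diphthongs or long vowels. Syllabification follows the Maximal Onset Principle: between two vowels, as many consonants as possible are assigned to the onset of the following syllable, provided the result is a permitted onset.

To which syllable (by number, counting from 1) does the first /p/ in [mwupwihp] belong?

2

Nuclei (vowels): u, i → 2 syllables.
V1 /u/ – V2 /i/: cluster /pw/ — /pw/ is itself a permitted onset, so the whole cluster goes right; preceding coda = ∅.
Putting it together: mwu.pwihp.
The first /p/ is in the onset of syllable 2 (/pwihp/).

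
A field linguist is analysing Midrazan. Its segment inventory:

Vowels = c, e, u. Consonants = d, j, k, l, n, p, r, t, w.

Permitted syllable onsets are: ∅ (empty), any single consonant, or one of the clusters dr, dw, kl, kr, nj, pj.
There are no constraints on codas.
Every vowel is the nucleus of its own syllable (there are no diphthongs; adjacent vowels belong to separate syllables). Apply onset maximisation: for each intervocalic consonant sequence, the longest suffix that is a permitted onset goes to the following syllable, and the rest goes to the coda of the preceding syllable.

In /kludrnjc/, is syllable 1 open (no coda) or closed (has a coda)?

closed

Nuclei (vowels): u, c → 2 syllables.
V1 /u/ – V2 /c/: /drnj/ splits as /dr/ + /nj/ (/nj/ is the longest suffix that is a licit onset).
Syllabification: kludr.njc.
Syllable 1 is /kludr/ with coda /dr/, so it is closed.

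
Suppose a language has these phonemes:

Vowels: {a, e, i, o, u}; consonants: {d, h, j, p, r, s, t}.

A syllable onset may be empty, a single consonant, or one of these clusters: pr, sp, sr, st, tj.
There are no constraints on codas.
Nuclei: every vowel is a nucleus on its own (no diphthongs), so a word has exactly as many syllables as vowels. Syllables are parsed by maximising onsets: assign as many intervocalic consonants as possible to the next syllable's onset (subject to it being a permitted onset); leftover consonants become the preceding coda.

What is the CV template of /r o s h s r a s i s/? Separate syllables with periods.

CVCC.CCV.CVC

Vowels present: o, a, i; each is a nucleus, giving 3 syllables.
σ1/σ2 boundary: cluster /shsr/ — the longest permitted-onset suffix is /sr/; onset = /sr/, preceding coda = /sh/.
σ2/σ3 boundary: /s/ → onset of the next syllable (single consonants are always licit onsets).
Result: rosh.sra.sis.
Mapping each syllable to C/V: /rosh/ → CVCC, /sra/ → CCV, /sis/ → CVC.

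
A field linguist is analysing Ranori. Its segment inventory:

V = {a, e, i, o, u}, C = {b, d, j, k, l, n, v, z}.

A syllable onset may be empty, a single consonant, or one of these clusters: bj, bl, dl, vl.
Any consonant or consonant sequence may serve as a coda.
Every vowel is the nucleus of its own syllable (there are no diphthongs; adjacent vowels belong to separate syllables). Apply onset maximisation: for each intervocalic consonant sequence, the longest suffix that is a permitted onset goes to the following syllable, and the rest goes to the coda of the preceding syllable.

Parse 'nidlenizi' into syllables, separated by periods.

Vowels present: i, e, i, i; each is a nucleus, giving 4 syllables.
Between /i/ (V1) and /e/ (V2): /dl/ — entire cluster is a permitted onset → onset /dl/, coda ∅.
Between /e/ (V2) and /i/ (V3): /n/ is a single consonant, so it becomes the next onset.
Between /i/ (V3) and /i/ (V4): just /z/ — single C goes to the following onset.

ni.dle.ni.zi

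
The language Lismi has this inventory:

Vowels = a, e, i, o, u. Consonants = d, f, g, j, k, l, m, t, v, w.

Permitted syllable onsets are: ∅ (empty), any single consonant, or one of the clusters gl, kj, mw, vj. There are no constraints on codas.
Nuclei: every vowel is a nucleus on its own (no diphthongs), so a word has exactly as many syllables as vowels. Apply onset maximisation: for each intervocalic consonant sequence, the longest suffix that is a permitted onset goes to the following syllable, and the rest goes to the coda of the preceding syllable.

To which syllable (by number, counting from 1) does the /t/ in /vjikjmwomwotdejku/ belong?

Vowels present: i, o, o, e, u; each is a nucleus, giving 5 syllables.
/i…o/ gap (V1→V2): /kjmw/; trying suffixes from longest down, /mw/ is the first permitted one, so coda /kj/ | onset /mw/.
/o…o/ gap (V2→V3): /mw/ is a licit onset in full, so it all attaches to the next syllable.
/o…e/ gap (V3→V4): /td/ — longest licit onset from the right is /d/, leaving /t/ as coda.
/e…u/ gap (V4→V5): /jk/ — longest licit onset from the right is /k/, leaving /j/ as coda.
Result: vjikj.mwo.mwot.dej.ku.
The /t/ is in the coda of syllable 3 (/mwot/).

3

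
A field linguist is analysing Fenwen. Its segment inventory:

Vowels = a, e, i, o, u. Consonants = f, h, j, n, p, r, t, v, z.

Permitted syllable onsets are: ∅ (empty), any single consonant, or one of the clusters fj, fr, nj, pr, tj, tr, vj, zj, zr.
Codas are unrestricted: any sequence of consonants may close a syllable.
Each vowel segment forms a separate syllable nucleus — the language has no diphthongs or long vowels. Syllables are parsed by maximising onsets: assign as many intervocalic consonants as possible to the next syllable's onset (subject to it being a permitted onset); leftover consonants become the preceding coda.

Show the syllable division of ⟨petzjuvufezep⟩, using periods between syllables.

pet.zju.vu.fe.zep

The vowels are e, u, u, e, e — 5 nuclei, so 5 syllables.
V1 /e/ – V2 /u/: cluster /tzj/ — the longest permitted-onset suffix is /zj/; onset = /zj/, preceding coda = /t/.
V2 /u/ – V3 /u/: just /v/ — single C goes to the following onset.
V3 /u/ – V4 /e/: just /f/ — single C goes to the following onset.
V4 /e/ – V5 /e/: /z/ is a single consonant, so it becomes the next onset.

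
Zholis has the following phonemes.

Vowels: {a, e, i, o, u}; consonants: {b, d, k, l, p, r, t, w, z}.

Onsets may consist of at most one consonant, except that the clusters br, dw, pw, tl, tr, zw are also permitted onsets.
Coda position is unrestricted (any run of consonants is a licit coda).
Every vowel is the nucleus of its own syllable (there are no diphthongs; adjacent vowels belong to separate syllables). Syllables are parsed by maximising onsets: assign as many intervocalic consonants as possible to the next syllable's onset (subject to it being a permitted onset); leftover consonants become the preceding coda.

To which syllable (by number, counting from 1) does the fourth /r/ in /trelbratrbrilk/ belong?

Nuclei (vowels): e, a, i → 3 syllables.
/e…a/ gap (V1→V2): cluster /lbr/ — the longest permitted-onset suffix is /br/; onset = /br/, preceding coda = /l/.
/a…i/ gap (V2→V3): /trbr/ splits as /tr/ + /br/ (/br/ is the longest suffix that is a licit onset).
Syllabification: trel.bratr.brilk.
The fourth /r/ is in the onset of syllable 3 (/brilk/).

3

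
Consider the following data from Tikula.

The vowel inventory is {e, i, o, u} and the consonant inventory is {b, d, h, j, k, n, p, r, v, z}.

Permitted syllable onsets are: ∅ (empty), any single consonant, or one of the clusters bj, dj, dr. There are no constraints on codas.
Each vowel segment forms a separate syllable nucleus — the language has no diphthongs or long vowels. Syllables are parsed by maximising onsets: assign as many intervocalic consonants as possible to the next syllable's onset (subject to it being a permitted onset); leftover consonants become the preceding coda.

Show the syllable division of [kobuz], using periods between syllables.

ko.buz

The vowels are o, u — 2 nuclei, so 2 syllables.
Between /o/ (V1) and /u/ (V2): /b/ → onset of the next syllable (single consonants are always licit onsets).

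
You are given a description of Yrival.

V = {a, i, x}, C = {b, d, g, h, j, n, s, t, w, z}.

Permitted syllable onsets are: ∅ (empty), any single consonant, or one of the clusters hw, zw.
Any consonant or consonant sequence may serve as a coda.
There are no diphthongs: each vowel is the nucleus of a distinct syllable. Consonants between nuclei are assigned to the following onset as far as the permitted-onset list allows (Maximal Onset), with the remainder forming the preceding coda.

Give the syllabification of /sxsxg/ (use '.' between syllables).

sx.sxg

Vowels present: x, x; each is a nucleus, giving 2 syllables.
σ1/σ2 boundary: /s/ is a single consonant, so it becomes the next onset.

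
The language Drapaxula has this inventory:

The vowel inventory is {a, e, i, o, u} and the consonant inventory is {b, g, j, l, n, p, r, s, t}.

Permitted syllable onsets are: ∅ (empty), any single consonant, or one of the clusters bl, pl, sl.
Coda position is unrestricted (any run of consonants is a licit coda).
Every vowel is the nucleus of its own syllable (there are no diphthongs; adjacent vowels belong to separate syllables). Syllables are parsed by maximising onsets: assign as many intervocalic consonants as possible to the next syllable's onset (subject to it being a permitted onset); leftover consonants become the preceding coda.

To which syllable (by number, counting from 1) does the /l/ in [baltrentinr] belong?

Nuclei (vowels): a, e, i → 3 syllables.
σ1/σ2 boundary: /ltr/ splits as /lt/ + /r/ (/r/ is the longest suffix that is a licit onset).
σ2/σ3 boundary: /nt/; trying suffixes from longest down, /t/ is the first permitted one, so coda /n/ | onset /t/.
Syllabification: balt.ren.tinr.
The /l/ is in the coda of syllable 1 (/balt/).

1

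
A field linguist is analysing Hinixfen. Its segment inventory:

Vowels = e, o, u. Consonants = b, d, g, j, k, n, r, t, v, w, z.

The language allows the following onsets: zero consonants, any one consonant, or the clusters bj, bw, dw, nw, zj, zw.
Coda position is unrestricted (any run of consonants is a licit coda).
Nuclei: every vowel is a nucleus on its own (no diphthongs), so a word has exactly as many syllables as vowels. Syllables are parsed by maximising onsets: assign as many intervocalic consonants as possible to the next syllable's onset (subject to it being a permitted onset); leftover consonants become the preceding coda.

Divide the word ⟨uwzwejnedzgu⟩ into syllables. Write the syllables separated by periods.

uw.zwej.nedz.gu

Nuclei (vowels): u, e, e, u → 4 syllables.
σ1/σ2 boundary: /wzw/ — longest licit onset from the right is /zw/, leaving /w/ as coda.
σ2/σ3 boundary: cluster /jn/ — the longest permitted-onset suffix is /n/; onset = /n/, preceding coda = /j/.
σ3/σ4 boundary: /dzg/ — longest licit onset from the right is /g/, leaving /dz/ as coda.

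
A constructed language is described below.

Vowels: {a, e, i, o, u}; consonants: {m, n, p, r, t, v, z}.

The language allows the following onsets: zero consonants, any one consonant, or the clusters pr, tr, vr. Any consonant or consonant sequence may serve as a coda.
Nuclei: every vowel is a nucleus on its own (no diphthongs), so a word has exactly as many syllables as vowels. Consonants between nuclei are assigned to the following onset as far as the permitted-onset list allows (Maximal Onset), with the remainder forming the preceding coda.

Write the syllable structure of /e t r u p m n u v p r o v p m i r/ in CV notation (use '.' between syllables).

V.CCVCC.CVC.CCVCC.CVC

Vowels present: e, u, u, o, i; each is a nucleus, giving 5 syllables.
σ1/σ2 boundary: /tr/ — entire cluster is a permitted onset → onset /tr/, coda ∅.
σ2/σ3 boundary: /pmn/ splits as /pm/ + /n/ (/n/ is the longest suffix that is a licit onset).
σ3/σ4 boundary: cluster /vpr/ — the longest permitted-onset suffix is /pr/; onset = /pr/, preceding coda = /v/.
σ4/σ5 boundary: /vpm/; trying suffixes from longest down, /m/ is the first permitted one, so coda /vp/ | onset /m/.
Syllabification: e.trupm.nuv.provp.mir.
Mapping each syllable to C/V: /e/ → V, /trupm/ → CCVCC, /nuv/ → CVC, /provp/ → CCVCC, /mir/ → CVC.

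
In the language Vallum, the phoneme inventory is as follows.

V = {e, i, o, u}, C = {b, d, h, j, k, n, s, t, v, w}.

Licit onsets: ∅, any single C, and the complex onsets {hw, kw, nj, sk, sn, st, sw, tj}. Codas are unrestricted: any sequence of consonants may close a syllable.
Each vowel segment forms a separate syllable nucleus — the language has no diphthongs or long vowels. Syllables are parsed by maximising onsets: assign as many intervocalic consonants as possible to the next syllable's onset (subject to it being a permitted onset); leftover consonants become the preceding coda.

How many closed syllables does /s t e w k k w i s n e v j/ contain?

2

Vowels present: e, i, e; each is a nucleus, giving 3 syllables.
V1 /e/ – V2 /i/: /wkkw/; trying suffixes from longest down, /kw/ is the first permitted one, so coda /wk/ | onset /kw/.
V2 /i/ – V3 /e/: /sn/ is a licit onset in full, so it all attaches to the next syllable.
Result: stewk.kwi.snevj.
Classifying each syllable: /stewk/ (closed), /kwi/ (open), /snevj/ (closed).
Closed syllables: 2.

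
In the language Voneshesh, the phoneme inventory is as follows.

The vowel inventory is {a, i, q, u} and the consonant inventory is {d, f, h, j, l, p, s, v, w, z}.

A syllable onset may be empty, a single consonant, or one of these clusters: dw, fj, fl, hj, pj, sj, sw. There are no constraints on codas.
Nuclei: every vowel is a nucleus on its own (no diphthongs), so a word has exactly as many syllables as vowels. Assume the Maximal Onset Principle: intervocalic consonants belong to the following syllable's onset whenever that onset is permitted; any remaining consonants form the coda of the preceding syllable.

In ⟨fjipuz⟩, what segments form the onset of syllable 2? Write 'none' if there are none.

Vowels present: i, u; each is a nucleus, giving 2 syllables.
/i…u/ gap (V1→V2): just /p/ — single C goes to the following onset.
Putting it together: fji.puz.
Syllable 2 is /puz/: onset /p/, nucleus /u/, coda /z/.

p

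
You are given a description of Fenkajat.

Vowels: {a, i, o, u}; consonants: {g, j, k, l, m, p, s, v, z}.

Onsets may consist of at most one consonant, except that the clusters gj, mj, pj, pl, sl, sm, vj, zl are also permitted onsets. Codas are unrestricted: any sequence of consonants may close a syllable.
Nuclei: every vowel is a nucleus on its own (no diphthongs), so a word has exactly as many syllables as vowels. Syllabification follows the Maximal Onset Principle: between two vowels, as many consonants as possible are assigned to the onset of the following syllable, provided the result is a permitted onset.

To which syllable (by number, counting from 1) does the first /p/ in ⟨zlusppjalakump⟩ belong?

1

Nuclei (vowels): u, a, a, u → 4 syllables.
V1 /u/ – V2 /a/: cluster /sppj/ — the longest permitted-onset suffix is /pj/; onset = /pj/, preceding coda = /sp/.
V2 /a/ – V3 /a/: /l/ → onset of the next syllable (single consonants are always licit onsets).
V3 /a/ – V4 /u/: just /k/ — single C goes to the following onset.
So the parse is zlusp.pja.la.kump.
The first /p/ is in the coda of syllable 1 (/zlusp/).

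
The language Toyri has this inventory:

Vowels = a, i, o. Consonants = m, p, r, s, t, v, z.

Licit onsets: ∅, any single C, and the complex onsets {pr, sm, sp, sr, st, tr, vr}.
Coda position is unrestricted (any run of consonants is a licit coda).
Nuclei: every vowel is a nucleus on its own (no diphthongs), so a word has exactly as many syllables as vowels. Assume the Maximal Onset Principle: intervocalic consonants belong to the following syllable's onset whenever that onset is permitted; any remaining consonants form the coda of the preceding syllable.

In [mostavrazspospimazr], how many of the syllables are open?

The vowels are o, a, a, o, i, a — 6 nuclei, so 6 syllables.
σ1/σ2 boundary: /st/ — entire cluster is a permitted onset → onset /st/, coda ∅.
σ2/σ3 boundary: cluster /vr/ — /vr/ is itself a permitted onset, so the whole cluster goes right; preceding coda = ∅.
σ3/σ4 boundary: /zsp/ splits as /z/ + /sp/ (/sp/ is the longest suffix that is a licit onset).
σ4/σ5 boundary: cluster /sp/ — /sp/ is itself a permitted onset, so the whole cluster goes right; preceding coda = ∅.
σ5/σ6 boundary: /m/ is a single consonant, so it becomes the next onset.
Putting it together: mo.sta.vraz.spo.spi.mazr.
Classifying each syllable: /mo/ (open), /sta/ (open), /vraz/ (closed), /spo/ (open), /spi/ (open), /mazr/ (closed).
Open syllables: 4.

4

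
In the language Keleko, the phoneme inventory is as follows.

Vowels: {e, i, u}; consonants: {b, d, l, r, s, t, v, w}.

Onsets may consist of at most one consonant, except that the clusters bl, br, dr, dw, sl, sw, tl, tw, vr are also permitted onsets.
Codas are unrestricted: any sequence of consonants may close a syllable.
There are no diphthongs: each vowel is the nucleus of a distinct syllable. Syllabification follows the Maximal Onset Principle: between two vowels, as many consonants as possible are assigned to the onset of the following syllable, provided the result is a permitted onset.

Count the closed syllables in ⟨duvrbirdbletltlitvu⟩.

4

The vowels are u, i, e, i, u — 5 nuclei, so 5 syllables.
Between /u/ (V1) and /i/ (V2): cluster /vrb/ — the longest permitted-onset suffix is /b/; onset = /b/, preceding coda = /vr/.
Between /i/ (V2) and /e/ (V3): cluster /rdbl/ — the longest permitted-onset suffix is /bl/; onset = /bl/, preceding coda = /rd/.
Between /e/ (V3) and /i/ (V4): /tltl/; trying suffixes from longest down, /tl/ is the first permitted one, so coda /tl/ | onset /tl/.
Between /i/ (V4) and /u/ (V5): /tv/ — longest licit onset from the right is /v/, leaving /t/ as coda.
So the parse is duvr.bird.bletl.tlit.vu.
Classifying each syllable: /duvr/ (closed), /bird/ (closed), /bletl/ (closed), /tlit/ (closed), /vu/ (open).
Closed syllables: 4.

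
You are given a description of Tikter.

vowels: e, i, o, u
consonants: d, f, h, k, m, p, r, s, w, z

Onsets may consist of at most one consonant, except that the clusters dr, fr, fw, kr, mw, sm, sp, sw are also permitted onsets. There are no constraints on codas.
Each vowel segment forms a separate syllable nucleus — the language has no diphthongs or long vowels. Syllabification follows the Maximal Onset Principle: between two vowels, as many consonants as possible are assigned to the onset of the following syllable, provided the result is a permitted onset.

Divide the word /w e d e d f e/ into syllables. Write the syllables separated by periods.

we.ded.fe

The vowels are e, e, e — 3 nuclei, so 3 syllables.
/e…e/ gap (V1→V2): just /d/ — single C goes to the following onset.
/e…e/ gap (V2→V3): /df/ splits as /d/ + /f/ (/f/ is the longest suffix that is a licit onset).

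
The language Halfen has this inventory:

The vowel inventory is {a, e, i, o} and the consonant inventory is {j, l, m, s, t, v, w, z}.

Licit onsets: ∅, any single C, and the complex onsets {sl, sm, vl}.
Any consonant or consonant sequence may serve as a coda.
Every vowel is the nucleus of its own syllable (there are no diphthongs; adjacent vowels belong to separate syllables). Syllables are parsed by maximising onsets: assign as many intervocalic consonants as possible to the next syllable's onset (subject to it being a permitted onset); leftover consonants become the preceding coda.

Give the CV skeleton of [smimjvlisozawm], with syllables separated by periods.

Vowels present: i, i, o, a; each is a nucleus, giving 4 syllables.
/i…i/ gap (V1→V2): /mjvl/ — longest licit onset from the right is /vl/, leaving /mj/ as coda.
/i…o/ gap (V2→V3): /s/ is a single consonant, so it becomes the next onset.
/o…a/ gap (V3→V4): just /z/ — single C goes to the following onset.
So the parse is smimj.vli.so.zawm.
Mapping each syllable to C/V: /smimj/ → CCVCC, /vli/ → CCV, /so/ → CV, /zawm/ → CVCC.

CCVCC.CCV.CV.CVCC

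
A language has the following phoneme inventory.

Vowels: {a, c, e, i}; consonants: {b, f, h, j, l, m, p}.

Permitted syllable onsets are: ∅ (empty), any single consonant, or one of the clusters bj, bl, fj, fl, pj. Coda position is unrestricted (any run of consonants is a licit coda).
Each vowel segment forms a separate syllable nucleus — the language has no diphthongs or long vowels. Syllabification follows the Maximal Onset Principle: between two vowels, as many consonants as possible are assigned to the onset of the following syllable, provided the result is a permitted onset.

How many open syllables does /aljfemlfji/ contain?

Nuclei (vowels): a, e, i → 3 syllables.
σ1/σ2 boundary: /ljf/ — longest licit onset from the right is /f/, leaving /lj/ as coda.
σ2/σ3 boundary: /mlfj/; trying suffixes from longest down, /fj/ is the first permitted one, so coda /ml/ | onset /fj/.
Syllabification: alj.feml.fji.
Classifying each syllable: /alj/ (closed), /feml/ (closed), /fji/ (open).
Open syllables: 1.

1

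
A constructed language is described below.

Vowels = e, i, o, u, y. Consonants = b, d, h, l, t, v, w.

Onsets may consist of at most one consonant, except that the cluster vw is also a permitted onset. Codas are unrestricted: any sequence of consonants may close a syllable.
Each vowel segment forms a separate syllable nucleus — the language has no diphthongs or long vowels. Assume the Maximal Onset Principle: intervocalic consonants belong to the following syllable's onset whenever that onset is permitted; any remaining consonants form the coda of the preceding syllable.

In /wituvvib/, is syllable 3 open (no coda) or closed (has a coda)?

closed

The vowels are i, u, i — 3 nuclei, so 3 syllables.
/i…u/ gap (V1→V2): /t/ is a single consonant, so it becomes the next onset.
/u…i/ gap (V2→V3): /vv/ splits as /v/ + /v/ (/v/ is the longest suffix that is a licit onset).
Syllabification: wi.tuv.vib.
Syllable 3 is /vib/ with coda /b/, so it is closed.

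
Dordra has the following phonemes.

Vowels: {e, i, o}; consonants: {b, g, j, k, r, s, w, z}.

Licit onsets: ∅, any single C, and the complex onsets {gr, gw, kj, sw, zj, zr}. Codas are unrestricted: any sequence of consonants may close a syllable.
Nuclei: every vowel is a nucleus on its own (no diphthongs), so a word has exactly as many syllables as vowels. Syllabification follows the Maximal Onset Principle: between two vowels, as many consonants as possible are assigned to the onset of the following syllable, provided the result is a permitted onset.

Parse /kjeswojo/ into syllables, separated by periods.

Nuclei (vowels): e, o, o → 3 syllables.
V1 /e/ – V2 /o/: /sw/ is a licit onset in full, so it all attaches to the next syllable.
V2 /o/ – V3 /o/: just /j/ — single C goes to the following onset.

kje.swo.jo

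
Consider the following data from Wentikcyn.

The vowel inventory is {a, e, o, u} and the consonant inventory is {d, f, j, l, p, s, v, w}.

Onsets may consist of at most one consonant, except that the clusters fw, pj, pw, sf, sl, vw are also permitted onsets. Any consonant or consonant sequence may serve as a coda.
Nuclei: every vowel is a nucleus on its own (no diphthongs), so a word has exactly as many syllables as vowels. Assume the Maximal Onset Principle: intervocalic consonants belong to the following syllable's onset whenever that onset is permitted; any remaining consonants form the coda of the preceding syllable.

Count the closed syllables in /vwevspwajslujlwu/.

3

The vowels are e, a, u, u — 4 nuclei, so 4 syllables.
σ1/σ2 boundary: cluster /vspw/ — the longest permitted-onset suffix is /pw/; onset = /pw/, preceding coda = /vs/.
σ2/σ3 boundary: /jsl/; trying suffixes from longest down, /sl/ is the first permitted one, so coda /j/ | onset /sl/.
σ3/σ4 boundary: cluster /jlw/ — the longest permitted-onset suffix is /w/; onset = /w/, preceding coda = /jl/.
Syllabification: vwevs.pwaj.slujl.wu.
Classifying each syllable: /vwevs/ (closed), /pwaj/ (closed), /slujl/ (closed), /wu/ (open).
Closed syllables: 3.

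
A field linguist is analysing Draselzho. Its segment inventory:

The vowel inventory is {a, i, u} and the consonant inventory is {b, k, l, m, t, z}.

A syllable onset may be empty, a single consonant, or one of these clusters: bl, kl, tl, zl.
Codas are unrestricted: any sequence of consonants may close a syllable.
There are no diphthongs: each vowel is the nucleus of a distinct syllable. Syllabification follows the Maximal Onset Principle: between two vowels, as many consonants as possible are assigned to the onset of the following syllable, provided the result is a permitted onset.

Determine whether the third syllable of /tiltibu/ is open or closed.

open

Vowels present: i, i, u; each is a nucleus, giving 3 syllables.
σ1/σ2 boundary: /lt/; trying suffixes from longest down, /t/ is the first permitted one, so coda /l/ | onset /t/.
σ2/σ3 boundary: /b/ is a single consonant, so it becomes the next onset.
Syllabification: til.ti.bu.
Syllable 3 is /bu/; it ends in its nucleus with no coda, so it is open.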